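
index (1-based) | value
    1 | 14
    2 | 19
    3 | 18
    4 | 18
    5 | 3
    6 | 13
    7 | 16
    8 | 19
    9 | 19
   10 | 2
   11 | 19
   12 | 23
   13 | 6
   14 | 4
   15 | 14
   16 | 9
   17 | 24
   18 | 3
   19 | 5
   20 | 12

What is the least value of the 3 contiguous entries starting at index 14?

Elements at indices 14..16: 4, 14, 9
min(4, 14, 9) = 4

4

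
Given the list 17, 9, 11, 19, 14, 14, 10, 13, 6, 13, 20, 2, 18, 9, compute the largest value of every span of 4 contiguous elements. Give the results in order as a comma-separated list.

19, 19, 19, 19, 14, 14, 13, 20, 20, 20, 20

Sliding a size-4 window across the 14 values:
17 9 11 19 → max 19
9 11 19 14 → max 19
11 19 14 14 → max 19
19 14 14 10 → max 19
14 14 10 13 → max 14
14 10 13 6 → max 14
10 13 6 13 → max 13
13 6 13 20 → max 20
6 13 20 2 → max 20
13 20 2 18 → max 20
20 2 18 9 → max 20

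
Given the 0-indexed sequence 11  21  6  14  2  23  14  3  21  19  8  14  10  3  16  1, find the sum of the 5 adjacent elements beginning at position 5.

Elements at indices 5..9: 23, 14, 3, 21, 19
sum(23, 14, 3, 21, 19) = 80

80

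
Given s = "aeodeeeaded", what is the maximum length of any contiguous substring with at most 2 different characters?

add a: window [a] (1 distinct), len 1
add e: window [a, e] (2 distinct), len 2
add o: window [e, o] (2 distinct), len 2
add d: window [o, d] (2 distinct), len 2
add e: window [d, e] (2 distinct), len 2
add e: window [d, e, e] (2 distinct), len 3
add e: window [d, e, e, e] (2 distinct), len 4
add a: window [e, e, e, a] (2 distinct), len 4
add d: window [a, d] (2 distinct), len 2
add e: window [d, e] (2 distinct), len 2
add d: window [d, e, d] (2 distinct), len 3
Longest length with ≤2 distinct: 4.

4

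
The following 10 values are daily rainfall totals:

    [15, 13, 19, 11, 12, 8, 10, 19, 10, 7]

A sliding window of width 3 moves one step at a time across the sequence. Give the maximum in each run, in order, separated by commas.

[15, 13, 19] → max 19
[13, 19, 11] → max 19
[19, 11, 12] → max 19
[11, 12, 8] → max 12
[12, 8, 10] → max 12
[8, 10, 19] → max 19
[10, 19, 10] → max 19
[19, 10, 7] → max 19

19, 19, 19, 12, 12, 19, 19, 19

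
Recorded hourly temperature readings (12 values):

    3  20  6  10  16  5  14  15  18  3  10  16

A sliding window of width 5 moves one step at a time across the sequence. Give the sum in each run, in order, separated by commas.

55, 57, 51, 60, 68, 55, 60, 62

(3, 20, 6, 10, 16) → sum 55
(20, 6, 10, 16, 5) → sum 57
(6, 10, 16, 5, 14) → sum 51
(10, 16, 5, 14, 15) → sum 60
(16, 5, 14, 15, 18) → sum 68
(5, 14, 15, 18, 3) → sum 55
(14, 15, 18, 3, 10) → sum 60
(15, 18, 3, 10, 16) → sum 62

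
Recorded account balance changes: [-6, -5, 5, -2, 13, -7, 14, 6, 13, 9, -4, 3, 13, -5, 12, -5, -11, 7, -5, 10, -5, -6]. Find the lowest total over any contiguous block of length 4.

-14

[-6, -5, 5, -2] → sum -8
[-5, 5, -2, 13] → sum 11
[5, -2, 13, -7] → sum 9
[-2, 13, -7, 14] → sum 18
[13, -7, 14, 6] → sum 26
[-7, 14, 6, 13] → sum 26
[14, 6, 13, 9] → sum 42
[6, 13, 9, -4] → sum 24
[13, 9, -4, 3] → sum 21
[9, -4, 3, 13] → sum 21
[-4, 3, 13, -5] → sum 7
[3, 13, -5, 12] → sum 23
[13, -5, 12, -5] → sum 15
[-5, 12, -5, -11] → sum -9
[12, -5, -11, 7] → sum 3
[-5, -11, 7, -5] → sum -14
[-11, 7, -5, 10] → sum 1
[7, -5, 10, -5] → sum 7
[-5, 10, -5, -6] → sum -6
Lowest of these is -14.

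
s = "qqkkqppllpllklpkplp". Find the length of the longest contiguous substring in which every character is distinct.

3

add q: [q] len 1
add q (repeat q, move left end past it): [q] len 1
add k: [q, k] len 2
add k (repeat k, move left end past it): [k] len 1
add q: [k, q] len 2
add p: [k, q, p] len 3
add p (repeat p, move left end past it): [p] len 1
add l: [p, l] len 2
add l (repeat l, move left end past it): [l] len 1
add p: [l, p] len 2
add l (repeat l, move left end past it): [p, l] len 2
add l (repeat l, move left end past it): [l] len 1
add k: [l, k] len 2
add l (repeat l, move left end past it): [k, l] len 2
add p: [k, l, p] len 3
add k (repeat k, move left end past it): [l, p, k] len 3
add p (repeat p, move left end past it): [k, p] len 2
add l: [k, p, l] len 3
add p (repeat p, move left end past it): [l, p] len 2
Longest all-distinct length: 3.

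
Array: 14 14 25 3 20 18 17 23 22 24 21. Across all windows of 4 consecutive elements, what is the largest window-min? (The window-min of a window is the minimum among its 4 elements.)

21

Window mins for each of the 8 positions:
14 14 25 3 → min 3
14 25 3 20 → min 3
25 3 20 18 → min 3
3 20 18 17 → min 3
20 18 17 23 → min 17
18 17 23 22 → min 17
17 23 22 24 → min 17
23 22 24 21 → min 21
Largest of these is 21.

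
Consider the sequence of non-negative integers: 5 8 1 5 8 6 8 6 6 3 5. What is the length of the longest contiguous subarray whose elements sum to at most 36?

6

→ 5: sum 5, len 1
→ 8: sum 13, len 2
→ 1: sum 14, len 3
→ 5: sum 19, len 4
→ 8: sum 27, len 5
→ 6: sum 33, len 6
→ 8 (dropped 5): sum 36, len 6
→ 6 (dropped 8): sum 34, len 6
→ 6 (dropped 1, 5): sum 34, len 5
→ 3 (dropped 8): sum 29, len 5
→ 5: sum 34, len 6
Longest length seen: 6.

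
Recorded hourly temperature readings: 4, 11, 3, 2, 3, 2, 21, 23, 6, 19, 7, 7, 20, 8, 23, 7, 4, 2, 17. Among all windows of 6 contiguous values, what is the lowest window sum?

25

Each size-6 window and its sum:
[4, 11, 3, 2, 3, 2] → sum 25
[11, 3, 2, 3, 2, 21] → sum 42
[3, 2, 3, 2, 21, 23] → sum 54
[2, 3, 2, 21, 23, 6] → sum 57
[3, 2, 21, 23, 6, 19] → sum 74
[2, 21, 23, 6, 19, 7] → sum 78
[21, 23, 6, 19, 7, 7] → sum 83
[23, 6, 19, 7, 7, 20] → sum 82
[6, 19, 7, 7, 20, 8] → sum 67
[19, 7, 7, 20, 8, 23] → sum 84
[7, 7, 20, 8, 23, 7] → sum 72
[7, 20, 8, 23, 7, 4] → sum 69
[20, 8, 23, 7, 4, 2] → sum 64
[8, 23, 7, 4, 2, 17] → sum 61
Lowest of these is 25.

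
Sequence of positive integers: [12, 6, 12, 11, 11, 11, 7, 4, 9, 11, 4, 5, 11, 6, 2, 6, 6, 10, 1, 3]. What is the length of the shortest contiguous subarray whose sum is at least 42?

4

add 12: running sum 12 < 42
add 6: running sum 18 < 42
add 12: running sum 30 < 42
add 11: running sum 41 < 42
add 11: shortest ending here [12, 6, 12, 11, 11] sum 52, len 5
add 11: shortest ending here [12, 11, 11, 11] sum 45, len 4
add 7: shortest ending here [12, 11, 11, 11, 7] sum 52, len 5
add 4: shortest ending here [11, 11, 11, 7, 4] sum 44, len 5
add 9: shortest ending here [11, 11, 7, 4, 9] sum 42, len 5
add 11: shortest ending here [11, 7, 4, 9, 11] sum 42, len 5
add 4: shortest ending here [11, 7, 4, 9, 11, 4] sum 46, len 6
add 5: shortest ending here [11, 7, 4, 9, 11, 4, 5] sum 51, len 7
add 11: shortest ending here [4, 9, 11, 4, 5, 11] sum 44, len 6
add 6: shortest ending here [9, 11, 4, 5, 11, 6] sum 46, len 6
add 2: shortest ending here [9, 11, 4, 5, 11, 6, 2] sum 48, len 7
add 6: shortest ending here [11, 4, 5, 11, 6, 2, 6] sum 45, len 7
add 6: shortest ending here [11, 4, 5, 11, 6, 2, 6, 6] sum 51, len 8
add 10: shortest ending here [5, 11, 6, 2, 6, 6, 10] sum 46, len 7
add 1: shortest ending here [11, 6, 2, 6, 6, 10, 1] sum 42, len 7
add 3: shortest ending here [11, 6, 2, 6, 6, 10, 1, 3] sum 45, len 8
Shortest qualifying length: 4.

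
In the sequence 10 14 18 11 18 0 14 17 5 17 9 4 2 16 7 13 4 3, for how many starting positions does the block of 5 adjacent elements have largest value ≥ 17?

10

(10, 14, 18, 11, 18) → max 18  ≥ 17 ✓
(14, 18, 11, 18, 0) → max 18  ≥ 17 ✓
(18, 11, 18, 0, 14) → max 18  ≥ 17 ✓
(11, 18, 0, 14, 17) → max 18  ≥ 17 ✓
(18, 0, 14, 17, 5) → max 18  ≥ 17 ✓
(0, 14, 17, 5, 17) → max 17  ≥ 17 ✓
(14, 17, 5, 17, 9) → max 17  ≥ 17 ✓
(17, 5, 17, 9, 4) → max 17  ≥ 17 ✓
(5, 17, 9, 4, 2) → max 17  ≥ 17 ✓
(17, 9, 4, 2, 16) → max 17  ≥ 17 ✓
(9, 4, 2, 16, 7) → max 16
(4, 2, 16, 7, 13) → max 16
(2, 16, 7, 13, 4) → max 16
(16, 7, 13, 4, 3) → max 16
10 windows satisfy the condition.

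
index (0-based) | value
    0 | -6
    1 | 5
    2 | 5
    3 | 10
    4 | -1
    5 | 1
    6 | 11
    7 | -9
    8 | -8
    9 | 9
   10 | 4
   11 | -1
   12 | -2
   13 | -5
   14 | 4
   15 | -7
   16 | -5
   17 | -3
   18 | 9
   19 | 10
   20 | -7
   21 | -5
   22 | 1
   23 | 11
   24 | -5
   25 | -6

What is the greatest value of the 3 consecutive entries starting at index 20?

1

Elements at indices 20..22: -7, -5, 1
max(-7, -5, 1) = 1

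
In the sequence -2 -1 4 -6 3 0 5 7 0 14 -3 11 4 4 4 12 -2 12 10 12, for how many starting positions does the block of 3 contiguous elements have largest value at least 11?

[-2, -1, 4] → max 4
[-1, 4, -6] → max 4
[4, -6, 3] → max 4
[-6, 3, 0] → max 3
[3, 0, 5] → max 5
[0, 5, 7] → max 7
[5, 7, 0] → max 7
[7, 0, 14] → max 14  ≥ 11 ✓
[0, 14, -3] → max 14  ≥ 11 ✓
[14, -3, 11] → max 14  ≥ 11 ✓
[-3, 11, 4] → max 11  ≥ 11 ✓
[11, 4, 4] → max 11  ≥ 11 ✓
[4, 4, 4] → max 4
[4, 4, 12] → max 12  ≥ 11 ✓
[4, 12, -2] → max 12  ≥ 11 ✓
[12, -2, 12] → max 12  ≥ 11 ✓
[-2, 12, 10] → max 12  ≥ 11 ✓
[12, 10, 12] → max 12  ≥ 11 ✓
10 windows satisfy the condition.

10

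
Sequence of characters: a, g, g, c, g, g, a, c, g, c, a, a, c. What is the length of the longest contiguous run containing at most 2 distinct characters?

Extend right; when distinct count exceeds 2, shrink from the left:
[a] 1 distinct, len 1
[a, g] 2 distinct, len 2
[a, g, g] 2 distinct, len 3
[g, g, c] 2 distinct, len 3
[g, g, c, g] 2 distinct, len 4
[g, g, c, g, g] 2 distinct, len 5
[g, g, a] 2 distinct, len 3
[a, c] 2 distinct, len 2
[c, g] 2 distinct, len 2
[c, g, c] 2 distinct, len 3
[c, a] 2 distinct, len 2
[c, a, a] 2 distinct, len 3
[c, a, a, c] 2 distinct, len 4
Longest length with ≤2 distinct: 5.

5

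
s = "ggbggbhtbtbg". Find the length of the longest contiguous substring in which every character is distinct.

4

[g] len 1
[g] len 1
[g, b] len 2
[b, g] len 2
[g] len 1
[g, b] len 2
[g, b, h] len 3
[g, b, h, t] len 4
[h, t, b] len 3
[b, t] len 2
[t, b] len 2
[t, b, g] len 3
Longest all-distinct length: 4.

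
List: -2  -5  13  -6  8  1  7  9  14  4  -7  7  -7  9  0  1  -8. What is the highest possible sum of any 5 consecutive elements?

39

[-2, -5, 13, -6, 8] → sum 8
[-5, 13, -6, 8, 1] → sum 11
[13, -6, 8, 1, 7] → sum 23
[-6, 8, 1, 7, 9] → sum 19
[8, 1, 7, 9, 14] → sum 39
[1, 7, 9, 14, 4] → sum 35
[7, 9, 14, 4, -7] → sum 27
[9, 14, 4, -7, 7] → sum 27
[14, 4, -7, 7, -7] → sum 11
[4, -7, 7, -7, 9] → sum 6
[-7, 7, -7, 9, 0] → sum 2
[7, -7, 9, 0, 1] → sum 10
[-7, 9, 0, 1, -8] → sum -5
Highest of these is 39.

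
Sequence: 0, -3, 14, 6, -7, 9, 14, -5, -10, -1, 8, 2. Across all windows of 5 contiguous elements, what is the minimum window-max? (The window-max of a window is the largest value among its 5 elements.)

Each size-5 window and its max:
0 -3 14 6 -7 → max 14
-3 14 6 -7 9 → max 14
14 6 -7 9 14 → max 14
6 -7 9 14 -5 → max 14
-7 9 14 -5 -10 → max 14
9 14 -5 -10 -1 → max 14
14 -5 -10 -1 8 → max 14
-5 -10 -1 8 2 → max 8
Minimum of these is 8.

8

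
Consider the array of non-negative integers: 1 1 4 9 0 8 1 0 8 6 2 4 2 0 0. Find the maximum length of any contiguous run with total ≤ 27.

9

Extend to the right; shrink from the left whenever the sum exceeds 27:
[1] sum 1 len 1
[1, 1] sum 2 len 2
[1, 1, 4] sum 6 len 3
[1, 1, 4, 9] sum 15 len 4
[1, 1, 4, 9, 0] sum 15 len 5
[1, 1, 4, 9, 0, 8] sum 23 len 6
[1, 1, 4, 9, 0, 8, 1] sum 24 len 7
[1, 1, 4, 9, 0, 8, 1, 0] sum 24 len 8
[9, 0, 8, 1, 0, 8] sum 26 len 6
[0, 8, 1, 0, 8, 6] sum 23 len 6
[0, 8, 1, 0, 8, 6, 2] sum 25 len 7
[1, 0, 8, 6, 2, 4] sum 21 len 6
[1, 0, 8, 6, 2, 4, 2] sum 23 len 7
[1, 0, 8, 6, 2, 4, 2, 0] sum 23 len 8
[1, 0, 8, 6, 2, 4, 2, 0, 0] sum 23 len 9
Longest length seen: 9.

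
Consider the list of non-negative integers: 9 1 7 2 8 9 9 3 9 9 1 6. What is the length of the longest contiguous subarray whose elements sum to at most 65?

Extend to the right; shrink from the left whenever the sum exceeds 65:
→ 9: sum 9, len 1
→ 1: sum 10, len 2
→ 7: sum 17, len 3
→ 2: sum 19, len 4
→ 8: sum 27, len 5
→ 9: sum 36, len 6
→ 9: sum 45, len 7
→ 3: sum 48, len 8
→ 9: sum 57, len 9
→ 9 (dropped 9): sum 57, len 9
→ 1: sum 58, len 10
→ 6: sum 64, len 11
Longest length seen: 11.

11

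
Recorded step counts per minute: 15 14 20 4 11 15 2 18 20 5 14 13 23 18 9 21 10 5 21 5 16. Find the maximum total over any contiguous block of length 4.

[15, 14, 20, 4] → sum 53
[14, 20, 4, 11] → sum 49
[20, 4, 11, 15] → sum 50
[4, 11, 15, 2] → sum 32
[11, 15, 2, 18] → sum 46
[15, 2, 18, 20] → sum 55
[2, 18, 20, 5] → sum 45
[18, 20, 5, 14] → sum 57
[20, 5, 14, 13] → sum 52
[5, 14, 13, 23] → sum 55
[14, 13, 23, 18] → sum 68
[13, 23, 18, 9] → sum 63
[23, 18, 9, 21] → sum 71
[18, 9, 21, 10] → sum 58
[9, 21, 10, 5] → sum 45
[21, 10, 5, 21] → sum 57
[10, 5, 21, 5] → sum 41
[5, 21, 5, 16] → sum 47
Maximum of these is 71.

71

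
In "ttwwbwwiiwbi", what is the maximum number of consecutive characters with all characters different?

add t: [t] len 1
add t (repeat t, move left end past it): [t] len 1
add w: [t, w] len 2
add w (repeat w, move left end past it): [w] len 1
add b: [w, b] len 2
add w (repeat w, move left end past it): [b, w] len 2
add w (repeat w, move left end past it): [w] len 1
add i: [w, i] len 2
add i (repeat i, move left end past it): [i] len 1
add w: [i, w] len 2
add b: [i, w, b] len 3
add i (repeat i, move left end past it): [w, b, i] len 3
Longest all-distinct length: 3.

3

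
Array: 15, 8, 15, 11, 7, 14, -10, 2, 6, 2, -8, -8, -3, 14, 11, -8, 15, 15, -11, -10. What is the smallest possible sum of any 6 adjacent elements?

-16

15 8 15 11 7 14 → sum 70
8 15 11 7 14 -10 → sum 45
15 11 7 14 -10 2 → sum 39
11 7 14 -10 2 6 → sum 30
7 14 -10 2 6 2 → sum 21
14 -10 2 6 2 -8 → sum 6
-10 2 6 2 -8 -8 → sum -16
2 6 2 -8 -8 -3 → sum -9
6 2 -8 -8 -3 14 → sum 3
2 -8 -8 -3 14 11 → sum 8
-8 -8 -3 14 11 -8 → sum -2
-8 -3 14 11 -8 15 → sum 21
-3 14 11 -8 15 15 → sum 44
14 11 -8 15 15 -11 → sum 36
11 -8 15 15 -11 -10 → sum 12
Smallest of these is -16.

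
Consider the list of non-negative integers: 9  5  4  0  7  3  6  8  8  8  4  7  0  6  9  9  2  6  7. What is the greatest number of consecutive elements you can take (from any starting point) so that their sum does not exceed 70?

add 9: [9] sum 9, len 1
add 5: [9, 5] sum 14, len 2
add 4: [9, 5, 4] sum 18, len 3
add 0: [9, 5, 4, 0] sum 18, len 4
add 7: [9, 5, 4, 0, 7] sum 25, len 5
add 3: [9, 5, 4, 0, 7, 3] sum 28, len 6
add 6: [9, 5, 4, 0, 7, 3, 6] sum 34, len 7
add 8: [9, 5, 4, 0, 7, 3, 6, 8] sum 42, len 8
add 8: [9, 5, 4, 0, 7, 3, 6, 8, 8] sum 50, len 9
add 8: [9, 5, 4, 0, 7, 3, 6, 8, 8, 8] sum 58, len 10
add 4: [9, 5, 4, 0, 7, 3, 6, 8, 8, 8, 4] sum 62, len 11
add 7: [9, 5, 4, 0, 7, 3, 6, 8, 8, 8, 4, 7] sum 69, len 12
add 0: [9, 5, 4, 0, 7, 3, 6, 8, 8, 8, 4, 7, 0] sum 69, len 13
add 6: [5, 4, 0, 7, 3, 6, 8, 8, 8, 4, 7, 0, 6] sum 66, len 13
add 9: [4, 0, 7, 3, 6, 8, 8, 8, 4, 7, 0, 6, 9] sum 70, len 13
add 9: [3, 6, 8, 8, 8, 4, 7, 0, 6, 9, 9] sum 68, len 11
add 2: [3, 6, 8, 8, 8, 4, 7, 0, 6, 9, 9, 2] sum 70, len 12
add 6: [8, 8, 8, 4, 7, 0, 6, 9, 9, 2, 6] sum 67, len 11
add 7: [8, 8, 4, 7, 0, 6, 9, 9, 2, 6, 7] sum 66, len 11
Longest length seen: 13.

13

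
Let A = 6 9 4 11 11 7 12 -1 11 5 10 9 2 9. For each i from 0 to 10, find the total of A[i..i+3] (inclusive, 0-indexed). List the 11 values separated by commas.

30, 35, 33, 41, 29, 29, 27, 25, 35, 26, 30

(6, 9, 4, 11) → sum 30
(9, 4, 11, 11) → sum 35
(4, 11, 11, 7) → sum 33
(11, 11, 7, 12) → sum 41
(11, 7, 12, -1) → sum 29
(7, 12, -1, 11) → sum 29
(12, -1, 11, 5) → sum 27
(-1, 11, 5, 10) → sum 25
(11, 5, 10, 9) → sum 35
(5, 10, 9, 2) → sum 26
(10, 9, 2, 9) → sum 30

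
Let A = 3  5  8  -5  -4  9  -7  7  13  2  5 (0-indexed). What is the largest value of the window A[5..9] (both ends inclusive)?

Elements at indices 5..9: 9, -7, 7, 13, 2
max(9, -7, 7, 13, 2) = 13

13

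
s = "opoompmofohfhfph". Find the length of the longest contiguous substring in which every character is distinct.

add o: [o] len 1
add p: [o, p] len 2
add o (repeat o, move left end past it): [p, o] len 2
add o (repeat o, move left end past it): [o] len 1
add m: [o, m] len 2
add p: [o, m, p] len 3
add m (repeat m, move left end past it): [p, m] len 2
add o: [p, m, o] len 3
add f: [p, m, o, f] len 4
add o (repeat o, move left end past it): [f, o] len 2
add h: [f, o, h] len 3
add f (repeat f, move left end past it): [o, h, f] len 3
add h (repeat h, move left end past it): [f, h] len 2
add f (repeat f, move left end past it): [h, f] len 2
add p: [h, f, p] len 3
add h (repeat h, move left end past it): [f, p, h] len 3
Longest all-distinct length: 4.

4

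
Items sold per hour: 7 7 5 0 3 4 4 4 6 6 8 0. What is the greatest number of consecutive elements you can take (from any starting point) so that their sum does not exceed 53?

Extend to the right; shrink from the left whenever the sum exceeds 53:
[7] sum 7 len 1
[7, 7] sum 14 len 2
[7, 7, 5] sum 19 len 3
[7, 7, 5, 0] sum 19 len 4
[7, 7, 5, 0, 3] sum 22 len 5
[7, 7, 5, 0, 3, 4] sum 26 len 6
[7, 7, 5, 0, 3, 4, 4] sum 30 len 7
[7, 7, 5, 0, 3, 4, 4, 4] sum 34 len 8
[7, 7, 5, 0, 3, 4, 4, 4, 6] sum 40 len 9
[7, 7, 5, 0, 3, 4, 4, 4, 6, 6] sum 46 len 10
[7, 5, 0, 3, 4, 4, 4, 6, 6, 8] sum 47 len 10
[7, 5, 0, 3, 4, 4, 4, 6, 6, 8, 0] sum 47 len 11
Longest length seen: 11.

11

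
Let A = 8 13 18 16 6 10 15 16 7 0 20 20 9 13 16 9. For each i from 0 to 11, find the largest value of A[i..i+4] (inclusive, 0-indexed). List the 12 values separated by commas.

(8, 13, 18, 16, 6) → max 18
(13, 18, 16, 6, 10) → max 18
(18, 16, 6, 10, 15) → max 18
(16, 6, 10, 15, 16) → max 16
(6, 10, 15, 16, 7) → max 16
(10, 15, 16, 7, 0) → max 16
(15, 16, 7, 0, 20) → max 20
(16, 7, 0, 20, 20) → max 20
(7, 0, 20, 20, 9) → max 20
(0, 20, 20, 9, 13) → max 20
(20, 20, 9, 13, 16) → max 20
(20, 9, 13, 16, 9) → max 20

18, 18, 18, 16, 16, 16, 20, 20, 20, 20, 20, 20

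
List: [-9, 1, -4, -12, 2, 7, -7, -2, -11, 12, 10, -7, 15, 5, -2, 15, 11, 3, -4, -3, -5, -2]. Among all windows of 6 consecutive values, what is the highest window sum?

47

Window sums for each of the 17 positions:
-9 1 -4 -12 2 7 → sum -15
1 -4 -12 2 7 -7 → sum -13
-4 -12 2 7 -7 -2 → sum -16
-12 2 7 -7 -2 -11 → sum -23
2 7 -7 -2 -11 12 → sum 1
7 -7 -2 -11 12 10 → sum 9
-7 -2 -11 12 10 -7 → sum -5
-2 -11 12 10 -7 15 → sum 17
-11 12 10 -7 15 5 → sum 24
12 10 -7 15 5 -2 → sum 33
10 -7 15 5 -2 15 → sum 36
-7 15 5 -2 15 11 → sum 37
15 5 -2 15 11 3 → sum 47
5 -2 15 11 3 -4 → sum 28
-2 15 11 3 -4 -3 → sum 20
15 11 3 -4 -3 -5 → sum 17
11 3 -4 -3 -5 -2 → sum 0
Highest of these is 47.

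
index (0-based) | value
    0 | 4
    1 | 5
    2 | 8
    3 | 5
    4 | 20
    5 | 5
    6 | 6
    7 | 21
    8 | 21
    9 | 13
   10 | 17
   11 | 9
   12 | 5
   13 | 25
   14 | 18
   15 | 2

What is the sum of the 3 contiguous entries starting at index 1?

Elements at indices 1..3: 5, 8, 5
sum(5, 8, 5) = 18

18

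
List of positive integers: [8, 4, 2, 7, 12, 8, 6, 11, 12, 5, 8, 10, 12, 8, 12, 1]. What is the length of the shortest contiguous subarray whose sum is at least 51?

6

add 8: running sum 8 < 51
add 4: running sum 12 < 51
add 2: running sum 14 < 51
add 7: running sum 21 < 51
add 12: running sum 33 < 51
add 8: running sum 41 < 51
add 6: running sum 47 < 51
add 11: shortest ending here [8, 4, 2, 7, 12, 8, 6, 11] sum 58, len 8
add 12: shortest ending here [7, 12, 8, 6, 11, 12] sum 56, len 6
add 5: shortest ending here [12, 8, 6, 11, 12, 5] sum 54, len 6
add 8: shortest ending here [12, 8, 6, 11, 12, 5, 8] sum 62, len 7
add 10: shortest ending here [6, 11, 12, 5, 8, 10] sum 52, len 6
add 12: shortest ending here [11, 12, 5, 8, 10, 12] sum 58, len 6
add 8: shortest ending here [12, 5, 8, 10, 12, 8] sum 55, len 6
add 12: shortest ending here [5, 8, 10, 12, 8, 12] sum 55, len 6
add 1: shortest ending here [8, 10, 12, 8, 12, 1] sum 51, len 6
Shortest qualifying length: 6.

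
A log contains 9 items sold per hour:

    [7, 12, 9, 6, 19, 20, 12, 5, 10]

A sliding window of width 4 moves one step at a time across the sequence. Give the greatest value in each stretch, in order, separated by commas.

12, 19, 20, 20, 20, 20

7 12 9 6 → max 12
12 9 6 19 → max 19
9 6 19 20 → max 20
6 19 20 12 → max 20
19 20 12 5 → max 20
20 12 5 10 → max 20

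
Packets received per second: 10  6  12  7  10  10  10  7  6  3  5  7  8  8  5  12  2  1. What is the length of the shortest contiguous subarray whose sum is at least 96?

Extend right; whenever the sum reaches 96, record the length and shrink from the left:
add 10: running sum 10 < 96
add 6: running sum 16 < 96
add 12: running sum 28 < 96
add 7: running sum 35 < 96
add 10: running sum 45 < 96
add 10: running sum 55 < 96
add 10: running sum 65 < 96
add 7: running sum 72 < 96
add 6: running sum 78 < 96
add 3: running sum 81 < 96
add 5: running sum 86 < 96
add 7: running sum 93 < 96
end 12: [10, 6, 12, 7, 10, 10, 10, 7, 6, 3, 5, 7, 8] sum 101, len 13
end 13: [6, 12, 7, 10, 10, 10, 7, 6, 3, 5, 7, 8, 8] sum 99, len 13
end 14: [12, 7, 10, 10, 10, 7, 6, 3, 5, 7, 8, 8, 5] sum 98, len 13
end 15: [7, 10, 10, 10, 7, 6, 3, 5, 7, 8, 8, 5, 12] sum 98, len 13
end 16: [7, 10, 10, 10, 7, 6, 3, 5, 7, 8, 8, 5, 12, 2] sum 100, len 14
end 17: [7, 10, 10, 10, 7, 6, 3, 5, 7, 8, 8, 5, 12, 2, 1] sum 101, len 15
Shortest qualifying length: 13.

13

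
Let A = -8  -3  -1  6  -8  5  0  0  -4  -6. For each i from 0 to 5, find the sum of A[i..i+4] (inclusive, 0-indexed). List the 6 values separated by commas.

(-8, -3, -1, 6, -8) → sum -14
(-3, -1, 6, -8, 5) → sum -1
(-1, 6, -8, 5, 0) → sum 2
(6, -8, 5, 0, 0) → sum 3
(-8, 5, 0, 0, -4) → sum -7
(5, 0, 0, -4, -6) → sum -5

-14, -1, 2, 3, -7, -5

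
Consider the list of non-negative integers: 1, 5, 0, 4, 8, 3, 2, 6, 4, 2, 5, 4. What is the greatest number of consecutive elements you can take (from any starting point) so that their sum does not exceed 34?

9

add 1: [1] sum 1, len 1
add 5: [1, 5] sum 6, len 2
add 0: [1, 5, 0] sum 6, len 3
add 4: [1, 5, 0, 4] sum 10, len 4
add 8: [1, 5, 0, 4, 8] sum 18, len 5
add 3: [1, 5, 0, 4, 8, 3] sum 21, len 6
add 2: [1, 5, 0, 4, 8, 3, 2] sum 23, len 7
add 6: [1, 5, 0, 4, 8, 3, 2, 6] sum 29, len 8
add 4: [1, 5, 0, 4, 8, 3, 2, 6, 4] sum 33, len 9
add 2: [5, 0, 4, 8, 3, 2, 6, 4, 2] sum 34, len 9
add 5: [0, 4, 8, 3, 2, 6, 4, 2, 5] sum 34, len 9
add 4: [8, 3, 2, 6, 4, 2, 5, 4] sum 34, len 8
Longest length seen: 9.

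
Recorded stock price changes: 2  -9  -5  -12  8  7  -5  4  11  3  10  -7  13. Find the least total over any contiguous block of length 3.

-26

(2, -9, -5) → sum -12
(-9, -5, -12) → sum -26
(-5, -12, 8) → sum -9
(-12, 8, 7) → sum 3
(8, 7, -5) → sum 10
(7, -5, 4) → sum 6
(-5, 4, 11) → sum 10
(4, 11, 3) → sum 18
(11, 3, 10) → sum 24
(3, 10, -7) → sum 6
(10, -7, 13) → sum 16
Least of these is -26.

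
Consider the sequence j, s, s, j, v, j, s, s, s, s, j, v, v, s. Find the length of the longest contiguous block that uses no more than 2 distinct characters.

add j: window [j] (1 distinct), len 1
add s: window [j, s] (2 distinct), len 2
add s: window [j, s, s] (2 distinct), len 3
add j: window [j, s, s, j] (2 distinct), len 4
add v: window [j, v] (2 distinct), len 2
add j: window [j, v, j] (2 distinct), len 3
add s: window [j, s] (2 distinct), len 2
add s: window [j, s, s] (2 distinct), len 3
add s: window [j, s, s, s] (2 distinct), len 4
add s: window [j, s, s, s, s] (2 distinct), len 5
add j: window [j, s, s, s, s, j] (2 distinct), len 6
add v: window [j, v] (2 distinct), len 2
add v: window [j, v, v] (2 distinct), len 3
add s: window [v, v, s] (2 distinct), len 3
Longest length with ≤2 distinct: 6.

6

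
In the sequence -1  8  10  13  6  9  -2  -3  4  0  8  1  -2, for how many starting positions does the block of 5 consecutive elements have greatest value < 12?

5

(-1, 8, 10, 13, 6) → max 13
(8, 10, 13, 6, 9) → max 13
(10, 13, 6, 9, -2) → max 13
(13, 6, 9, -2, -3) → max 13
(6, 9, -2, -3, 4) → max 9  < 12 ✓
(9, -2, -3, 4, 0) → max 9  < 12 ✓
(-2, -3, 4, 0, 8) → max 8  < 12 ✓
(-3, 4, 0, 8, 1) → max 8  < 12 ✓
(4, 0, 8, 1, -2) → max 8  < 12 ✓
5 windows satisfy the condition.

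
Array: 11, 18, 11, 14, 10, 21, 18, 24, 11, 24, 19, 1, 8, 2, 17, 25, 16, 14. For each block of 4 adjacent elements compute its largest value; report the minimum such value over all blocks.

[11, 18, 11, 14] → max 18
[18, 11, 14, 10] → max 18
[11, 14, 10, 21] → max 21
[14, 10, 21, 18] → max 21
[10, 21, 18, 24] → max 24
[21, 18, 24, 11] → max 24
[18, 24, 11, 24] → max 24
[24, 11, 24, 19] → max 24
[11, 24, 19, 1] → max 24
[24, 19, 1, 8] → max 24
[19, 1, 8, 2] → max 19
[1, 8, 2, 17] → max 17
[8, 2, 17, 25] → max 25
[2, 17, 25, 16] → max 25
[17, 25, 16, 14] → max 25
Minimum of these is 17.

17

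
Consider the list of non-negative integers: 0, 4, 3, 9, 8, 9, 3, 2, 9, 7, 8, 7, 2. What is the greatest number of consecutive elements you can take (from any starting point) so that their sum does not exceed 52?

9

add 0: [0] sum 0, len 1
add 4: [0, 4] sum 4, len 2
add 3: [0, 4, 3] sum 7, len 3
add 9: [0, 4, 3, 9] sum 16, len 4
add 8: [0, 4, 3, 9, 8] sum 24, len 5
add 9: [0, 4, 3, 9, 8, 9] sum 33, len 6
add 3: [0, 4, 3, 9, 8, 9, 3] sum 36, len 7
add 2: [0, 4, 3, 9, 8, 9, 3, 2] sum 38, len 8
add 9: [0, 4, 3, 9, 8, 9, 3, 2, 9] sum 47, len 9
add 7: [3, 9, 8, 9, 3, 2, 9, 7] sum 50, len 8
add 8: [8, 9, 3, 2, 9, 7, 8] sum 46, len 7
add 7: [9, 3, 2, 9, 7, 8, 7] sum 45, len 7
add 2: [9, 3, 2, 9, 7, 8, 7, 2] sum 47, len 8
Longest length seen: 9.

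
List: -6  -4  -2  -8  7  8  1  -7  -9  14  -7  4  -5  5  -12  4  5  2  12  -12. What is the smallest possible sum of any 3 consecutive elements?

Window sums for each of the 18 positions:
[-6, -4, -2] → sum -12
[-4, -2, -8] → sum -14
[-2, -8, 7] → sum -3
[-8, 7, 8] → sum 7
[7, 8, 1] → sum 16
[8, 1, -7] → sum 2
[1, -7, -9] → sum -15
[-7, -9, 14] → sum -2
[-9, 14, -7] → sum -2
[14, -7, 4] → sum 11
[-7, 4, -5] → sum -8
[4, -5, 5] → sum 4
[-5, 5, -12] → sum -12
[5, -12, 4] → sum -3
[-12, 4, 5] → sum -3
[4, 5, 2] → sum 11
[5, 2, 12] → sum 19
[2, 12, -12] → sum 2
Smallest of these is -15.

-15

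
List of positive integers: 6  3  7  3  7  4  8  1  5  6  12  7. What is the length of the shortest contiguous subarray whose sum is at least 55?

Extend right; whenever the sum reaches 55, record the length and shrink from the left:
add 6: running sum 6 < 55
add 3: running sum 9 < 55
add 7: running sum 16 < 55
add 3: running sum 19 < 55
add 7: running sum 26 < 55
add 4: running sum 30 < 55
add 8: running sum 38 < 55
add 1: running sum 39 < 55
add 5: running sum 44 < 55
add 6: running sum 50 < 55
add 12: shortest ending here [3, 7, 3, 7, 4, 8, 1, 5, 6, 12] sum 56, len 10
add 7: shortest ending here [7, 3, 7, 4, 8, 1, 5, 6, 12, 7] sum 60, len 10
Shortest qualifying length: 10.

10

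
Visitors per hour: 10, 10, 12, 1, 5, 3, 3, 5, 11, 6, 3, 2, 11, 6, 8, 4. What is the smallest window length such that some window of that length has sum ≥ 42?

add 10: running sum 10 < 42
add 10: running sum 20 < 42
add 12: running sum 32 < 42
add 1: running sum 33 < 42
add 5: running sum 38 < 42
add 3: running sum 41 < 42
end 6: [10, 10, 12, 1, 5, 3, 3] sum 44, len 7
end 7: [10, 10, 12, 1, 5, 3, 3, 5] sum 49, len 8
end 8: [10, 12, 1, 5, 3, 3, 5, 11] sum 50, len 8
end 9: [12, 1, 5, 3, 3, 5, 11, 6] sum 46, len 8
end 10: [12, 1, 5, 3, 3, 5, 11, 6, 3] sum 49, len 9
end 11: [12, 1, 5, 3, 3, 5, 11, 6, 3, 2] sum 51, len 10
end 12: [3, 3, 5, 11, 6, 3, 2, 11] sum 44, len 8
end 13: [5, 11, 6, 3, 2, 11, 6] sum 44, len 7
end 14: [11, 6, 3, 2, 11, 6, 8] sum 47, len 7
end 15: [11, 6, 3, 2, 11, 6, 8, 4] sum 51, len 8
Shortest qualifying length: 7.

7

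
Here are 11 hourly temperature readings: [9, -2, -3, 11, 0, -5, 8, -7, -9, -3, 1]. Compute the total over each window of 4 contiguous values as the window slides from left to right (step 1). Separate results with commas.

(9, -2, -3, 11) → sum 15
(-2, -3, 11, 0) → sum 6
(-3, 11, 0, -5) → sum 3
(11, 0, -5, 8) → sum 14
(0, -5, 8, -7) → sum -4
(-5, 8, -7, -9) → sum -13
(8, -7, -9, -3) → sum -11
(-7, -9, -3, 1) → sum -18

15, 6, 3, 14, -4, -13, -11, -18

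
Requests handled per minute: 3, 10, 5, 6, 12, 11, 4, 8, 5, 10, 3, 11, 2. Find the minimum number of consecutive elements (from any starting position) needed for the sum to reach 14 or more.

2

Extend right; whenever the sum reaches 14, record the length and shrink from the left:
add 3: running sum 3 < 14
add 10: running sum 13 < 14
add 5: shortest ending here [10, 5] sum 15, len 2
add 6: shortest ending here [10, 5, 6] sum 21, len 3
add 12: shortest ending here [6, 12] sum 18, len 2
add 11: shortest ending here [12, 11] sum 23, len 2
add 4: shortest ending here [11, 4] sum 15, len 2
add 8: shortest ending here [11, 4, 8] sum 23, len 3
add 5: shortest ending here [4, 8, 5] sum 17, len 3
add 10: shortest ending here [5, 10] sum 15, len 2
add 3: shortest ending here [5, 10, 3] sum 18, len 3
add 11: shortest ending here [3, 11] sum 14, len 2
add 2: shortest ending here [3, 11, 2] sum 16, len 3
Shortest qualifying length: 2.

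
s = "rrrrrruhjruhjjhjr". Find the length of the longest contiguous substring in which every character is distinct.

add r: [r] len 1
add r (repeat r, move left end past it): [r] len 1
add r (repeat r, move left end past it): [r] len 1
add r (repeat r, move left end past it): [r] len 1
add r (repeat r, move left end past it): [r] len 1
add r (repeat r, move left end past it): [r] len 1
add u: [r, u] len 2
add h: [r, u, h] len 3
add j: [r, u, h, j] len 4
add r (repeat r, move left end past it): [u, h, j, r] len 4
add u (repeat u, move left end past it): [h, j, r, u] len 4
add h (repeat h, move left end past it): [j, r, u, h] len 4
add j (repeat j, move left end past it): [r, u, h, j] len 4
add j (repeat j, move left end past it): [j] len 1
add h: [j, h] len 2
add j (repeat j, move left end past it): [h, j] len 2
add r: [h, j, r] len 3
Longest all-distinct length: 4.

4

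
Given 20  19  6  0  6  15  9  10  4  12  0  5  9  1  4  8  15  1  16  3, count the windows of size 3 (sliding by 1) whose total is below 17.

20 19 6 → sum 45
19 6 0 → sum 25
6 0 6 → sum 12  < 17 ✓
0 6 15 → sum 21
6 15 9 → sum 30
15 9 10 → sum 34
9 10 4 → sum 23
10 4 12 → sum 26
4 12 0 → sum 16  < 17 ✓
12 0 5 → sum 17
0 5 9 → sum 14  < 17 ✓
5 9 1 → sum 15  < 17 ✓
9 1 4 → sum 14  < 17 ✓
1 4 8 → sum 13  < 17 ✓
4 8 15 → sum 27
8 15 1 → sum 24
15 1 16 → sum 32
1 16 3 → sum 20
6 windows satisfy the condition.

6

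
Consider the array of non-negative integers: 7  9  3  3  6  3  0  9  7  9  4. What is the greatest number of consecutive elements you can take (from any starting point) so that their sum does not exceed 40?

[7] sum 7 len 1
[7, 9] sum 16 len 2
[7, 9, 3] sum 19 len 3
[7, 9, 3, 3] sum 22 len 4
[7, 9, 3, 3, 6] sum 28 len 5
[7, 9, 3, 3, 6, 3] sum 31 len 6
[7, 9, 3, 3, 6, 3, 0] sum 31 len 7
[7, 9, 3, 3, 6, 3, 0, 9] sum 40 len 8
[9, 3, 3, 6, 3, 0, 9, 7] sum 40 len 8
[3, 3, 6, 3, 0, 9, 7, 9] sum 40 len 8
[6, 3, 0, 9, 7, 9, 4] sum 38 len 7
Longest length seen: 8.

8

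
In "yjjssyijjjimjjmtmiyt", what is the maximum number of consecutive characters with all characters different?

4

[y] len 1
[y, j] len 2
[j] len 1
[j, s] len 2
[s] len 1
[s, y] len 2
[s, y, i] len 3
[s, y, i, j] len 4
[j] len 1
[j] len 1
[j, i] len 2
[j, i, m] len 3
[i, m, j] len 3
[j] len 1
[j, m] len 2
[j, m, t] len 3
[t, m] len 2
[t, m, i] len 3
[t, m, i, y] len 4
[m, i, y, t] len 4
Longest all-distinct length: 4.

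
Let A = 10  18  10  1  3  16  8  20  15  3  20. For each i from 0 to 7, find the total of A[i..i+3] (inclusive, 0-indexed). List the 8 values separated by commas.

39, 32, 30, 28, 47, 59, 46, 58

10 18 10 1 → sum 39
18 10 1 3 → sum 32
10 1 3 16 → sum 30
1 3 16 8 → sum 28
3 16 8 20 → sum 47
16 8 20 15 → sum 59
8 20 15 3 → sum 46
20 15 3 20 → sum 58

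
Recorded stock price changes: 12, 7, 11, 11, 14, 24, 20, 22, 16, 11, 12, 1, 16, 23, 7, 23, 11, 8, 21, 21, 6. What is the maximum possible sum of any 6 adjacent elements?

Window sums for each of the 16 positions:
12 7 11 11 14 24 → sum 79
7 11 11 14 24 20 → sum 87
11 11 14 24 20 22 → sum 102
11 14 24 20 22 16 → sum 107
14 24 20 22 16 11 → sum 107
24 20 22 16 11 12 → sum 105
20 22 16 11 12 1 → sum 82
22 16 11 12 1 16 → sum 78
16 11 12 1 16 23 → sum 79
11 12 1 16 23 7 → sum 70
12 1 16 23 7 23 → sum 82
1 16 23 7 23 11 → sum 81
16 23 7 23 11 8 → sum 88
23 7 23 11 8 21 → sum 93
7 23 11 8 21 21 → sum 91
23 11 8 21 21 6 → sum 90
Maximum of these is 107.

107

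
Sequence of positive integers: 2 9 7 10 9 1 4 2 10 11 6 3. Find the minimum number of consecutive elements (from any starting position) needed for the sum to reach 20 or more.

add 2: running sum 2 < 20
add 9: running sum 11 < 20
add 7: running sum 18 < 20
end 3: [9, 7, 10] sum 26, len 3
end 4: [7, 10, 9] sum 26, len 3
end 5: [10, 9, 1] sum 20, len 3
end 6: [10, 9, 1, 4] sum 24, len 4
end 7: [10, 9, 1, 4, 2] sum 26, len 5
end 8: [9, 1, 4, 2, 10] sum 26, len 5
end 9: [10, 11] sum 21, len 2
end 10: [10, 11, 6] sum 27, len 3
end 11: [11, 6, 3] sum 20, len 3
Shortest qualifying length: 2.

2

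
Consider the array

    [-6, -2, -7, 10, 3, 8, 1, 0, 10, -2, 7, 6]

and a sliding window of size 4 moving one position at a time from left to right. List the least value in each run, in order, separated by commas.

-7, -7, -7, 1, 0, 0, -2, -2, -2

(-6, -2, -7, 10) → min -7
(-2, -7, 10, 3) → min -7
(-7, 10, 3, 8) → min -7
(10, 3, 8, 1) → min 1
(3, 8, 1, 0) → min 0
(8, 1, 0, 10) → min 0
(1, 0, 10, -2) → min -2
(0, 10, -2, 7) → min -2
(10, -2, 7, 6) → min -2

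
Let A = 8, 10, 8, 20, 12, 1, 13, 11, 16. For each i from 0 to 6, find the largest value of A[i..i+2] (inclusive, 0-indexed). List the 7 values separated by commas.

Sliding a size-3 window across the 9 values:
8 10 8 → max 10
10 8 20 → max 20
8 20 12 → max 20
20 12 1 → max 20
12 1 13 → max 13
1 13 11 → max 13
13 11 16 → max 16

10, 20, 20, 20, 13, 13, 16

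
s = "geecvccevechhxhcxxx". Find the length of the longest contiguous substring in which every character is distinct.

add g: [g] len 1
add e: [g, e] len 2
add e (repeat e, move left end past it): [e] len 1
add c: [e, c] len 2
add v: [e, c, v] len 3
add c (repeat c, move left end past it): [v, c] len 2
add c (repeat c, move left end past it): [c] len 1
add e: [c, e] len 2
add v: [c, e, v] len 3
add e (repeat e, move left end past it): [v, e] len 2
add c: [v, e, c] len 3
add h: [v, e, c, h] len 4
add h (repeat h, move left end past it): [h] len 1
add x: [h, x] len 2
add h (repeat h, move left end past it): [x, h] len 2
add c: [x, h, c] len 3
add x (repeat x, move left end past it): [h, c, x] len 3
add x (repeat x, move left end past it): [x] len 1
add x (repeat x, move left end past it): [x] len 1
Longest all-distinct length: 4.

4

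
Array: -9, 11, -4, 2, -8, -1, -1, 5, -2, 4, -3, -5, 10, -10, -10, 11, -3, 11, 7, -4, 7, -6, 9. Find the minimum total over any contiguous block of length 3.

-10

Window sums for each of the 21 positions:
[-9, 11, -4] → sum -2
[11, -4, 2] → sum 9
[-4, 2, -8] → sum -10
[2, -8, -1] → sum -7
[-8, -1, -1] → sum -10
[-1, -1, 5] → sum 3
[-1, 5, -2] → sum 2
[5, -2, 4] → sum 7
[-2, 4, -3] → sum -1
[4, -3, -5] → sum -4
[-3, -5, 10] → sum 2
[-5, 10, -10] → sum -5
[10, -10, -10] → sum -10
[-10, -10, 11] → sum -9
[-10, 11, -3] → sum -2
[11, -3, 11] → sum 19
[-3, 11, 7] → sum 15
[11, 7, -4] → sum 14
[7, -4, 7] → sum 10
[-4, 7, -6] → sum -3
[7, -6, 9] → sum 10
Minimum of these is -10.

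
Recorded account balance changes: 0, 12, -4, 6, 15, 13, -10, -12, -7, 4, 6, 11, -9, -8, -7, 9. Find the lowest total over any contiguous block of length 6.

-8

(0, 12, -4, 6, 15, 13) → sum 42
(12, -4, 6, 15, 13, -10) → sum 32
(-4, 6, 15, 13, -10, -12) → sum 8
(6, 15, 13, -10, -12, -7) → sum 5
(15, 13, -10, -12, -7, 4) → sum 3
(13, -10, -12, -7, 4, 6) → sum -6
(-10, -12, -7, 4, 6, 11) → sum -8
(-12, -7, 4, 6, 11, -9) → sum -7
(-7, 4, 6, 11, -9, -8) → sum -3
(4, 6, 11, -9, -8, -7) → sum -3
(6, 11, -9, -8, -7, 9) → sum 2
Lowest of these is -8.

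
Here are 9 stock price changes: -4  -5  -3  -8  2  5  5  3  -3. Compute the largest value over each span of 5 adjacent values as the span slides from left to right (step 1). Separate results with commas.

2, 5, 5, 5, 5

Sliding a size-5 window across the 9 values:
(-4, -5, -3, -8, 2) → max 2
(-5, -3, -8, 2, 5) → max 5
(-3, -8, 2, 5, 5) → max 5
(-8, 2, 5, 5, 3) → max 5
(2, 5, 5, 3, -3) → max 5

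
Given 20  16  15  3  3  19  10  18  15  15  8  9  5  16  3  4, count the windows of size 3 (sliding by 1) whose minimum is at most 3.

6

[20, 16, 15] → min 15
[16, 15, 3] → min 3  ≤ 3 ✓
[15, 3, 3] → min 3  ≤ 3 ✓
[3, 3, 19] → min 3  ≤ 3 ✓
[3, 19, 10] → min 3  ≤ 3 ✓
[19, 10, 18] → min 10
[10, 18, 15] → min 10
[18, 15, 15] → min 15
[15, 15, 8] → min 8
[15, 8, 9] → min 8
[8, 9, 5] → min 5
[9, 5, 16] → min 5
[5, 16, 3] → min 3  ≤ 3 ✓
[16, 3, 4] → min 3  ≤ 3 ✓
6 windows satisfy the condition.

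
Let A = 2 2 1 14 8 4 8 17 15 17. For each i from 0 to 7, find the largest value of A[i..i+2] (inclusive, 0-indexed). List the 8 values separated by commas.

Sliding a size-3 window across the 10 values:
(2, 2, 1) → max 2
(2, 1, 14) → max 14
(1, 14, 8) → max 14
(14, 8, 4) → max 14
(8, 4, 8) → max 8
(4, 8, 17) → max 17
(8, 17, 15) → max 17
(17, 15, 17) → max 17

2, 14, 14, 14, 8, 17, 17, 17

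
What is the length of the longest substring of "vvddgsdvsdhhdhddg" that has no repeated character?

add v: [v] len 1
add v (repeat v, move left end past it): [v] len 1
add d: [v, d] len 2
add d (repeat d, move left end past it): [d] len 1
add g: [d, g] len 2
add s: [d, g, s] len 3
add d (repeat d, move left end past it): [g, s, d] len 3
add v: [g, s, d, v] len 4
add s (repeat s, move left end past it): [d, v, s] len 3
add d (repeat d, move left end past it): [v, s, d] len 3
add h: [v, s, d, h] len 4
add h (repeat h, move left end past it): [h] len 1
add d: [h, d] len 2
add h (repeat h, move left end past it): [d, h] len 2
add d (repeat d, move left end past it): [h, d] len 2
add d (repeat d, move left end past it): [d] len 1
add g: [d, g] len 2
Longest all-distinct length: 4.

4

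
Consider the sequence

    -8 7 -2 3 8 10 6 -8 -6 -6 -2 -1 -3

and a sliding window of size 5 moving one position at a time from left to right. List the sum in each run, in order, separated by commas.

8, 26, 25, 19, 10, -4, -16, -23, -18

Sliding a size-5 window across the 13 values:
[-8, 7, -2, 3, 8] → sum 8
[7, -2, 3, 8, 10] → sum 26
[-2, 3, 8, 10, 6] → sum 25
[3, 8, 10, 6, -8] → sum 19
[8, 10, 6, -8, -6] → sum 10
[10, 6, -8, -6, -6] → sum -4
[6, -8, -6, -6, -2] → sum -16
[-8, -6, -6, -2, -1] → sum -23
[-6, -6, -2, -1, -3] → sum -18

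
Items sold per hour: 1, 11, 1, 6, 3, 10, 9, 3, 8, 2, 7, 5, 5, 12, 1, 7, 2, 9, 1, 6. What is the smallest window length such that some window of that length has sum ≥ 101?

add 1: running sum 1 < 101
add 11: running sum 12 < 101
add 1: running sum 13 < 101
add 6: running sum 19 < 101
add 3: running sum 22 < 101
add 10: running sum 32 < 101
add 9: running sum 41 < 101
add 3: running sum 44 < 101
add 8: running sum 52 < 101
add 2: running sum 54 < 101
add 7: running sum 61 < 101
add 5: running sum 66 < 101
add 5: running sum 71 < 101
add 12: running sum 83 < 101
add 1: running sum 84 < 101
add 7: running sum 91 < 101
add 2: running sum 93 < 101
end 17: [11, 1, 6, 3, 10, 9, 3, 8, 2, 7, 5, 5, 12, 1, 7, 2, 9] sum 101, len 17
end 18: [11, 1, 6, 3, 10, 9, 3, 8, 2, 7, 5, 5, 12, 1, 7, 2, 9, 1] sum 102, len 18
end 19: [11, 1, 6, 3, 10, 9, 3, 8, 2, 7, 5, 5, 12, 1, 7, 2, 9, 1, 6] sum 108, len 19
Shortest qualifying length: 17.

17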